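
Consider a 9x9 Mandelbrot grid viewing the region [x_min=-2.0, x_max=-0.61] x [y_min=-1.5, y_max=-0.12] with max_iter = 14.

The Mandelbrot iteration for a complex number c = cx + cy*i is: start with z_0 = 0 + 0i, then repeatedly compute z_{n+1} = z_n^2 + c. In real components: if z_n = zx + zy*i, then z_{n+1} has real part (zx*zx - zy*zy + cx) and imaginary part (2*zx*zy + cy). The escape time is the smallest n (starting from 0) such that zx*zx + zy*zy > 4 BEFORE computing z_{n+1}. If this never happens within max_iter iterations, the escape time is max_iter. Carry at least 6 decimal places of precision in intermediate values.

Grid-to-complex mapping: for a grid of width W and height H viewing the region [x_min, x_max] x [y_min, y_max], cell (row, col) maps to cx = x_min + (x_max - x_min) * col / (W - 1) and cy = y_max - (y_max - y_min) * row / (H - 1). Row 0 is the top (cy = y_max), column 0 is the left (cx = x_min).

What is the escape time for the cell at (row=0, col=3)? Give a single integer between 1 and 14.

z_0 = 0 + 0i, c = -1.4788 + -0.1200i
Iter 1: z = -1.4788 + -0.1200i, |z|^2 = 2.2011
Iter 2: z = 0.6936 + 0.2349i, |z|^2 = 0.5362
Iter 3: z = -1.0529 + 0.2058i, |z|^2 = 1.1510
Iter 4: z = -0.4125 + -0.5534i, |z|^2 = 0.4764
Iter 5: z = -1.6149 + 0.3366i, |z|^2 = 2.7212
Iter 6: z = 1.0159 + -1.2071i, |z|^2 = 2.4891
Iter 7: z = -1.9038 + -2.5725i, |z|^2 = 10.2421
Escaped at iteration 7

Answer: 7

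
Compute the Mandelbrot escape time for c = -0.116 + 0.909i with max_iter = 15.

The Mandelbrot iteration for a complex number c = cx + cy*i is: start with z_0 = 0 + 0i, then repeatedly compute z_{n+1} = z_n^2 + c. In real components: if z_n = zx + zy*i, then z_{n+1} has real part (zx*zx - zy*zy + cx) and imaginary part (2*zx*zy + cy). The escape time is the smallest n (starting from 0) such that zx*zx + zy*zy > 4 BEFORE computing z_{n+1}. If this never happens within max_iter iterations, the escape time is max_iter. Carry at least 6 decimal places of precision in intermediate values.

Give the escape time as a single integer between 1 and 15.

Answer: 15

Derivation:
z_0 = 0 + 0i, c = -0.1160 + 0.9090i
Iter 1: z = -0.1160 + 0.9090i, |z|^2 = 0.8397
Iter 2: z = -0.9288 + 0.6981i, |z|^2 = 1.3501
Iter 3: z = 0.2594 + -0.3878i, |z|^2 = 0.2177
Iter 4: z = -0.1992 + 0.7078i, |z|^2 = 0.5407
Iter 5: z = -0.5773 + 0.6271i, |z|^2 = 0.7265
Iter 6: z = -0.1759 + 0.1849i, |z|^2 = 0.0651
Iter 7: z = -0.1193 + 0.8439i, |z|^2 = 0.7265
Iter 8: z = -0.8140 + 0.7077i, |z|^2 = 1.1634
Iter 9: z = 0.0458 + -0.2431i, |z|^2 = 0.0612
Iter 10: z = -0.1730 + 0.8867i, |z|^2 = 0.8162
Iter 11: z = -0.8723 + 0.6022i, |z|^2 = 1.1236
Iter 12: z = 0.2824 + -0.1416i, |z|^2 = 0.0998
Iter 13: z = -0.0563 + 0.8290i, |z|^2 = 0.6905
Iter 14: z = -0.8001 + 0.8156i, |z|^2 = 1.3055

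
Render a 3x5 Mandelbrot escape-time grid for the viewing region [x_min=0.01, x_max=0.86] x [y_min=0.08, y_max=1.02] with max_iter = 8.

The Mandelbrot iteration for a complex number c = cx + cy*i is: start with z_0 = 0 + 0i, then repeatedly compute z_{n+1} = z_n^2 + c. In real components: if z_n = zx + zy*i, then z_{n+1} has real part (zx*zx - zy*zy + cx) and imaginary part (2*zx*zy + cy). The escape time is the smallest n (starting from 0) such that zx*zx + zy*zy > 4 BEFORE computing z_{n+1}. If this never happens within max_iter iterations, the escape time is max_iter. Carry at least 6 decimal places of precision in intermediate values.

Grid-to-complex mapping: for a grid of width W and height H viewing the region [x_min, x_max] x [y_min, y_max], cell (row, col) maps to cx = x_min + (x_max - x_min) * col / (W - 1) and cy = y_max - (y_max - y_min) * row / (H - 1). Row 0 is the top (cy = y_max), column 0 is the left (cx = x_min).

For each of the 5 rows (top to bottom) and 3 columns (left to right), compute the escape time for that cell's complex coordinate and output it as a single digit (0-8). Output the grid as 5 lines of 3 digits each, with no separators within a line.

Answer: 632
842
863
883
863

Derivation:
(row=0, col=0): c = 0.0100 + 1.0200i → escape time 6
(row=0, col=1): c = 0.4350 + 1.0200i → escape time 3
(row=0, col=2): c = 0.8600 + 1.0200i → escape time 2
(row=1, col=0): c = 0.0100 + 0.7850i → escape time 8
(row=1, col=1): c = 0.4350 + 0.7850i → escape time 4
(row=1, col=2): c = 0.8600 + 0.7850i → escape time 2
(row=2, col=0): c = 0.0100 + 0.5500i → escape time 8
(row=2, col=1): c = 0.4350 + 0.5500i → escape time 6
(row=2, col=2): c = 0.8600 + 0.5500i → escape time 3
(row=3, col=0): c = 0.0100 + 0.3150i → escape time 8
(row=3, col=1): c = 0.4350 + 0.3150i → escape time 8
(row=3, col=2): c = 0.8600 + 0.3150i → escape time 3
(row=4, col=0): c = 0.0100 + 0.0800i → escape time 8
(row=4, col=1): c = 0.4350 + 0.0800i → escape time 6
(row=4, col=2): c = 0.8600 + 0.0800i → escape time 3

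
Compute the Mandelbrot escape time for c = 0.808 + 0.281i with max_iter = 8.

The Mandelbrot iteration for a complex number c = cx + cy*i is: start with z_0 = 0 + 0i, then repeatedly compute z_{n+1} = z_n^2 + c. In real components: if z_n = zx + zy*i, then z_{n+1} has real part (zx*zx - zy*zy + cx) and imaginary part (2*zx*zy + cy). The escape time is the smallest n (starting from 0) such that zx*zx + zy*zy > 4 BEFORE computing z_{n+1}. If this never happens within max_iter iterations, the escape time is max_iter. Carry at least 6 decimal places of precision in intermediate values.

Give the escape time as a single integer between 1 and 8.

Answer: 3

Derivation:
z_0 = 0 + 0i, c = 0.8080 + 0.2810i
Iter 1: z = 0.8080 + 0.2810i, |z|^2 = 0.7318
Iter 2: z = 1.3819 + 0.7351i, |z|^2 = 2.4500
Iter 3: z = 2.1773 + 2.3127i, |z|^2 = 10.0890
Escaped at iteration 3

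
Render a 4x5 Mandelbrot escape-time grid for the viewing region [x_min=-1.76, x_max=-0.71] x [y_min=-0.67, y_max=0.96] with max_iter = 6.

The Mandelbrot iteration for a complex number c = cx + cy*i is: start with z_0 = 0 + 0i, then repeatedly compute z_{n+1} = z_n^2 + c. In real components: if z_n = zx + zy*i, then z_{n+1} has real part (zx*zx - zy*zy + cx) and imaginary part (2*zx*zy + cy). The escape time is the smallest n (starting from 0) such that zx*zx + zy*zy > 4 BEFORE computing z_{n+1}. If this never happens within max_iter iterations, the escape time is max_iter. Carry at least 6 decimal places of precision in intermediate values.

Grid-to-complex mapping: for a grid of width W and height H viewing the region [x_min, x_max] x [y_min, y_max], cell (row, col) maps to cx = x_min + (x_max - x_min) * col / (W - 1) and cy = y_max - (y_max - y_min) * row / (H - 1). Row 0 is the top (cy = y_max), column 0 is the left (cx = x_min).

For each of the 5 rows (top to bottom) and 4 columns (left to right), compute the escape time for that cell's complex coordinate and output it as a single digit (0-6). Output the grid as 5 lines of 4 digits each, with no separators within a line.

(row=0, col=0): c = -1.7600 + 0.9600i → escape time 1
(row=0, col=1): c = -1.4100 + 0.9600i → escape time 3
(row=0, col=2): c = -1.0600 + 0.9600i → escape time 3
(row=0, col=3): c = -0.7100 + 0.9600i → escape time 4
(row=1, col=0): c = -1.7600 + 0.5525i → escape time 3
(row=1, col=1): c = -1.4100 + 0.5525i → escape time 3
(row=1, col=2): c = -1.0600 + 0.5525i → escape time 5
(row=1, col=3): c = -0.7100 + 0.5525i → escape time 6
(row=2, col=0): c = -1.7600 + 0.1450i → escape time 4
(row=2, col=1): c = -1.4100 + 0.1450i → escape time 6
(row=2, col=2): c = -1.0600 + 0.1450i → escape time 6
(row=2, col=3): c = -0.7100 + 0.1450i → escape time 6
(row=3, col=0): c = -1.7600 + -0.2625i → escape time 4
(row=3, col=1): c = -1.4100 + -0.2625i → escape time 5
(row=3, col=2): c = -1.0600 + -0.2625i → escape time 6
(row=3, col=3): c = -0.7100 + -0.2625i → escape time 6
(row=4, col=0): c = -1.7600 + -0.6700i → escape time 3
(row=4, col=1): c = -1.4100 + -0.6700i → escape time 3
(row=4, col=2): c = -1.0600 + -0.6700i → escape time 4
(row=4, col=3): c = -0.7100 + -0.6700i → escape time 5

Answer: 1334
3356
4666
4566
3345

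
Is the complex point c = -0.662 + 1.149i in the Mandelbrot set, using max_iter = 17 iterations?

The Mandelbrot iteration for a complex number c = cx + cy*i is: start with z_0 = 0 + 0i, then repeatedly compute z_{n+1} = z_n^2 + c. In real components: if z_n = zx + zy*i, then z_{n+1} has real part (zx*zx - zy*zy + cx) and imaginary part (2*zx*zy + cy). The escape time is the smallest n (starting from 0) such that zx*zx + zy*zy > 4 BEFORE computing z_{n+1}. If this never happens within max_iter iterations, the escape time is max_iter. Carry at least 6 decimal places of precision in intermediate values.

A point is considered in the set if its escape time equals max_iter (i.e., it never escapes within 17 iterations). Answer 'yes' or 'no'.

Answer: no

Derivation:
z_0 = 0 + 0i, c = -0.6620 + 1.1490i
Iter 1: z = -0.6620 + 1.1490i, |z|^2 = 1.7584
Iter 2: z = -1.5440 + -0.3723i, |z|^2 = 2.5224
Iter 3: z = 1.5832 + 2.2986i, |z|^2 = 7.7899
Escaped at iteration 3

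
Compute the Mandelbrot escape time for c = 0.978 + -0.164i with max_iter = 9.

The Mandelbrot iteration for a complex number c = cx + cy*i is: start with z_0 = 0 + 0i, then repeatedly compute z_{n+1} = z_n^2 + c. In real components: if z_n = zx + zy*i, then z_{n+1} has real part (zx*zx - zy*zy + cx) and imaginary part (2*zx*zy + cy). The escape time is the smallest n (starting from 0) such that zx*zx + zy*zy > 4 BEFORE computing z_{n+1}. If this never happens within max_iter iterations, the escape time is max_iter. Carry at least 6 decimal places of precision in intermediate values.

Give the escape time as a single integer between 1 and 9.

z_0 = 0 + 0i, c = 0.9780 + -0.1640i
Iter 1: z = 0.9780 + -0.1640i, |z|^2 = 0.9834
Iter 2: z = 1.9076 + -0.4848i, |z|^2 = 3.8739
Iter 3: z = 4.3819 + -2.0135i, |z|^2 = 23.2552
Escaped at iteration 3

Answer: 3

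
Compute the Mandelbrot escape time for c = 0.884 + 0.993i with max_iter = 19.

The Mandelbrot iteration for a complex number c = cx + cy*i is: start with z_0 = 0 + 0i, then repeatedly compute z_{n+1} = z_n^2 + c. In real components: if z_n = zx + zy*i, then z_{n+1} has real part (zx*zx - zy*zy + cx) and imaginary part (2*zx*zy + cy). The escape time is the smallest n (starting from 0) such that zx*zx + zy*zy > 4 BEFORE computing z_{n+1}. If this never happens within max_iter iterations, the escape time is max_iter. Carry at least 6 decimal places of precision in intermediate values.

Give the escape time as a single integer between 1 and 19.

Answer: 2

Derivation:
z_0 = 0 + 0i, c = 0.8840 + 0.9930i
Iter 1: z = 0.8840 + 0.9930i, |z|^2 = 1.7675
Iter 2: z = 0.6794 + 2.7486i, |z|^2 = 8.0165
Escaped at iteration 2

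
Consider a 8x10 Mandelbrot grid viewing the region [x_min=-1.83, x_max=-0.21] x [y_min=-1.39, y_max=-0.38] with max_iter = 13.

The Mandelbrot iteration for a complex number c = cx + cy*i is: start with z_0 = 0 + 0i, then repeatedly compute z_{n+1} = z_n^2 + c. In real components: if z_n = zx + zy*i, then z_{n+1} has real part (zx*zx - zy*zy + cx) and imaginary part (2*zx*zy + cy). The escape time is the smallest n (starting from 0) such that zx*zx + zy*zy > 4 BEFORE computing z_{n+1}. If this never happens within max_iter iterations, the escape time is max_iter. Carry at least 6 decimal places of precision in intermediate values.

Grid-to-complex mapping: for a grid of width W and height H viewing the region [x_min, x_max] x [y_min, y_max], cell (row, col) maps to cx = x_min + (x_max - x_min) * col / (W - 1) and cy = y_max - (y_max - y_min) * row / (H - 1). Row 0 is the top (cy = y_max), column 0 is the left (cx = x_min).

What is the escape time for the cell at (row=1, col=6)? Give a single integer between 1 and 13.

Answer: 13

Derivation:
z_0 = 0 + 0i, c = -0.4414 + -0.4922i
Iter 1: z = -0.4414 + -0.4922i, |z|^2 = 0.4371
Iter 2: z = -0.4889 + -0.0577i, |z|^2 = 0.2423
Iter 3: z = -0.2058 + -0.4358i, |z|^2 = 0.2323
Iter 4: z = -0.5890 + -0.3128i, |z|^2 = 0.4449
Iter 5: z = -0.1923 + -0.1237i, |z|^2 = 0.0523
Iter 6: z = -0.4197 + -0.4447i, |z|^2 = 0.3739
Iter 7: z = -0.4630 + -0.1189i, |z|^2 = 0.2285
Iter 8: z = -0.2412 + -0.3821i, |z|^2 = 0.2042
Iter 9: z = -0.5292 + -0.3079i, |z|^2 = 0.3749
Iter 10: z = -0.2561 + -0.1663i, |z|^2 = 0.0933
Iter 11: z = -0.4035 + -0.4070i, |z|^2 = 0.3285
Iter 12: z = -0.4443 + -0.1638i, |z|^2 = 0.2242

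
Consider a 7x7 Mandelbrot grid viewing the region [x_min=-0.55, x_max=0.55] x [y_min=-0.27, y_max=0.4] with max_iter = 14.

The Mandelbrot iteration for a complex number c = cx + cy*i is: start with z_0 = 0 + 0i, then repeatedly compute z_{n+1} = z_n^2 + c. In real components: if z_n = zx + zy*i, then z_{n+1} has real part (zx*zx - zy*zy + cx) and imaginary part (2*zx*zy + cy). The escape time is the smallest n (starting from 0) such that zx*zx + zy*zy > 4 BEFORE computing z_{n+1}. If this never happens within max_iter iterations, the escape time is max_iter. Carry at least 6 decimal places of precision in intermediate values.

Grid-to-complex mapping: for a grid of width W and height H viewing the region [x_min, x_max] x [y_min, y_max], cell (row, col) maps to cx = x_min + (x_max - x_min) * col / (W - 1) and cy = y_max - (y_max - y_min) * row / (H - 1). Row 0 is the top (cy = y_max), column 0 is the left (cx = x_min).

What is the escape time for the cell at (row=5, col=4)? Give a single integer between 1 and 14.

z_0 = 0 + 0i, c = 0.1833 + -0.1583i
Iter 1: z = 0.1833 + -0.1583i, |z|^2 = 0.0587
Iter 2: z = 0.1919 + -0.2164i, |z|^2 = 0.0836
Iter 3: z = 0.1733 + -0.2414i, |z|^2 = 0.0883
Iter 4: z = 0.1551 + -0.2420i, |z|^2 = 0.0826
Iter 5: z = 0.1488 + -0.2334i, |z|^2 = 0.0766
Iter 6: z = 0.1510 + -0.2278i, |z|^2 = 0.0747
Iter 7: z = 0.1542 + -0.2271i, |z|^2 = 0.0754
Iter 8: z = 0.1555 + -0.2284i, |z|^2 = 0.0764
Iter 9: z = 0.1554 + -0.2294i, |z|^2 = 0.0768
Iter 10: z = 0.1549 + -0.2296i, |z|^2 = 0.0767
Iter 11: z = 0.1546 + -0.2294i, |z|^2 = 0.0765
Iter 12: z = 0.1546 + -0.2293i, |z|^2 = 0.0765
Iter 13: z = 0.1547 + -0.2292i, |z|^2 = 0.0765

Answer: 14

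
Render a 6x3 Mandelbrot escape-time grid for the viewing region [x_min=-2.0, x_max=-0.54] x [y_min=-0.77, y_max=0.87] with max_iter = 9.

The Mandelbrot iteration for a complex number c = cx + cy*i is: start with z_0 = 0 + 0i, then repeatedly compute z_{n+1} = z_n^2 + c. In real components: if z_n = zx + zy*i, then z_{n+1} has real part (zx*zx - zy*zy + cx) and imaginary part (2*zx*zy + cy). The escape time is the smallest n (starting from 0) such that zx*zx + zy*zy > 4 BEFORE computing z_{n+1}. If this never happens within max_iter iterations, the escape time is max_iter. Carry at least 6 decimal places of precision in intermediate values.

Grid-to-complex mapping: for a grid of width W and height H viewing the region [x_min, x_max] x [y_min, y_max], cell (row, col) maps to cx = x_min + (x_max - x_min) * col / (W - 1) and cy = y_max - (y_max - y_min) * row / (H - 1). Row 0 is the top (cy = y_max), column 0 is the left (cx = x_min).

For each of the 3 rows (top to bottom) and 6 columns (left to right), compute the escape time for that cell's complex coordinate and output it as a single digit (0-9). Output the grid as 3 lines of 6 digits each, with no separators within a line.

(row=0, col=0): c = -2.0000 + 0.8700i → escape time 1
(row=0, col=1): c = -1.7080 + 0.8700i → escape time 2
(row=0, col=2): c = -1.4160 + 0.8700i → escape time 3
(row=0, col=3): c = -1.1240 + 0.8700i → escape time 3
(row=0, col=4): c = -0.8320 + 0.8700i → escape time 4
(row=0, col=5): c = -0.5400 + 0.8700i → escape time 4
(row=1, col=0): c = -2.0000 + 0.0500i → escape time 1
(row=1, col=1): c = -1.7080 + 0.0500i → escape time 7
(row=1, col=2): c = -1.4160 + 0.0500i → escape time 9
(row=1, col=3): c = -1.1240 + 0.0500i → escape time 9
(row=1, col=4): c = -0.8320 + 0.0500i → escape time 9
(row=1, col=5): c = -0.5400 + 0.0500i → escape time 9
(row=2, col=0): c = -2.0000 + -0.7700i → escape time 1
(row=2, col=1): c = -1.7080 + -0.7700i → escape time 3
(row=2, col=2): c = -1.4160 + -0.7700i → escape time 3
(row=2, col=3): c = -1.1240 + -0.7700i → escape time 3
(row=2, col=4): c = -0.8320 + -0.7700i → escape time 4
(row=2, col=5): c = -0.5400 + -0.7700i → escape time 6

Answer: 123344
179999
133346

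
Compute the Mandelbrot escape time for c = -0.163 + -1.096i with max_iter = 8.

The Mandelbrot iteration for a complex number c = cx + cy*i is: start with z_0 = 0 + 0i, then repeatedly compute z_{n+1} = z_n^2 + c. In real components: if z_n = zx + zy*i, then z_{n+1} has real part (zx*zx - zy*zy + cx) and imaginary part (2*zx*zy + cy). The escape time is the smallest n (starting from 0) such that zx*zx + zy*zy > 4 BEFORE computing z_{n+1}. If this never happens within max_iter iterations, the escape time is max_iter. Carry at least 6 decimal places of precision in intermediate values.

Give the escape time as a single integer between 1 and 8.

z_0 = 0 + 0i, c = -0.1630 + -1.0960i
Iter 1: z = -0.1630 + -1.0960i, |z|^2 = 1.2278
Iter 2: z = -1.3376 + -0.7387i, |z|^2 = 2.3350
Iter 3: z = 1.0806 + 0.8803i, |z|^2 = 1.9426
Iter 4: z = 0.2299 + 0.8064i, |z|^2 = 0.7032
Iter 5: z = -0.7605 + -0.7252i, |z|^2 = 1.1043
Iter 6: z = -0.1106 + 0.0070i, |z|^2 = 0.0123
Iter 7: z = -0.1508 + -1.0976i, |z|^2 = 1.2274

Answer: 8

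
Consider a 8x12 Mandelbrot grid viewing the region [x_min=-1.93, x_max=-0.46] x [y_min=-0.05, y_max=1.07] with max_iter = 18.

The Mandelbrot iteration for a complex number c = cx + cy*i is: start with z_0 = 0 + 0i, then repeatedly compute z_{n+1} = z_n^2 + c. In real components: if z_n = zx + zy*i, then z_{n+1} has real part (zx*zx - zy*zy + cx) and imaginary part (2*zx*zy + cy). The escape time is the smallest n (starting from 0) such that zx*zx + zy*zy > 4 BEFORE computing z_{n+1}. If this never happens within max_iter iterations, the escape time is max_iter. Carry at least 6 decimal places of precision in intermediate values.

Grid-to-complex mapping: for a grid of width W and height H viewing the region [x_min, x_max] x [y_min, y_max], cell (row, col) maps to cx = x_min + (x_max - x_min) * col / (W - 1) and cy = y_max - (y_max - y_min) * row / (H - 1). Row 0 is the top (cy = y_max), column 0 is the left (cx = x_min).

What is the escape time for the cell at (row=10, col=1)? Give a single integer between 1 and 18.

Answer: 7

Derivation:
z_0 = 0 + 0i, c = -1.7200 + 0.0518i
Iter 1: z = -1.7200 + 0.0518i, |z|^2 = 2.9611
Iter 2: z = 1.2357 + -0.1264i, |z|^2 = 1.5430
Iter 3: z = -0.2090 + -0.2607i, |z|^2 = 0.1116
Iter 4: z = -1.7443 + 0.1608i, |z|^2 = 3.0683
Iter 5: z = 1.2966 + -0.5090i, |z|^2 = 1.9403
Iter 6: z = -0.2979 + -1.2682i, |z|^2 = 1.6972
Iter 7: z = -3.2397 + 0.8075i, |z|^2 = 11.1474
Escaped at iteration 7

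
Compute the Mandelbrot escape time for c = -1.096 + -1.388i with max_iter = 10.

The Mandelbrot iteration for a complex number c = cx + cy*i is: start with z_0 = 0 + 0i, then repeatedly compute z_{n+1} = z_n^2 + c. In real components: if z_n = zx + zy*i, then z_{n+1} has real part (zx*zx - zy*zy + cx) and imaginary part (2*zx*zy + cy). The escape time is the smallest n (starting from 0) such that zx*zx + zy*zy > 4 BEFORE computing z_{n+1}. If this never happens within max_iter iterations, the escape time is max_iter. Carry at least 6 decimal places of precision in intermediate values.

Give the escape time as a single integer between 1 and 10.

Answer: 2

Derivation:
z_0 = 0 + 0i, c = -1.0960 + -1.3880i
Iter 1: z = -1.0960 + -1.3880i, |z|^2 = 3.1278
Iter 2: z = -1.8213 + 1.6545i, |z|^2 = 6.0546
Escaped at iteration 2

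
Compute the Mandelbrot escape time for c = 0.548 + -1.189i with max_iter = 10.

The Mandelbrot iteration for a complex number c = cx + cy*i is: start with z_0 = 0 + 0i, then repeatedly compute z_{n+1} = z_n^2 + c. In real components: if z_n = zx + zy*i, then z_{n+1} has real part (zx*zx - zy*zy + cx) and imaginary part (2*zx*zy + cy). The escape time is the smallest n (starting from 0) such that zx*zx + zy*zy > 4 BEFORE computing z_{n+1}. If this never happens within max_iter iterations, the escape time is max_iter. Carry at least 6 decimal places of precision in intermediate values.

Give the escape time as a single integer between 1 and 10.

Answer: 2

Derivation:
z_0 = 0 + 0i, c = 0.5480 + -1.1890i
Iter 1: z = 0.5480 + -1.1890i, |z|^2 = 1.7140
Iter 2: z = -0.5654 + -2.4921i, |z|^2 = 6.5305
Escaped at iteration 2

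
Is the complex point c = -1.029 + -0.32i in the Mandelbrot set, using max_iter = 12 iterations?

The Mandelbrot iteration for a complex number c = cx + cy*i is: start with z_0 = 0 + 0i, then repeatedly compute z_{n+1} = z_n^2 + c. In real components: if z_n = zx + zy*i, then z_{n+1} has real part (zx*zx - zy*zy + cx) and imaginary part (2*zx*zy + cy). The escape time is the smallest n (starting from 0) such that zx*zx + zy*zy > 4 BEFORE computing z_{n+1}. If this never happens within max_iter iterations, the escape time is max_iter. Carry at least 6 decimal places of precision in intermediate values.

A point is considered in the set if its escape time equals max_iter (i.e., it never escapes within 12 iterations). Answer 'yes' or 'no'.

Answer: yes

Derivation:
z_0 = 0 + 0i, c = -1.0290 + -0.3200i
Iter 1: z = -1.0290 + -0.3200i, |z|^2 = 1.1612
Iter 2: z = -0.0726 + 0.3386i, |z|^2 = 0.1199
Iter 3: z = -1.1384 + -0.3691i, |z|^2 = 1.4321
Iter 4: z = 0.1306 + 0.5204i, |z|^2 = 0.2879
Iter 5: z = -1.2828 + -0.1841i, |z|^2 = 1.6794
Iter 6: z = 0.5826 + 0.1522i, |z|^2 = 0.3626
Iter 7: z = -0.7127 + -0.1426i, |z|^2 = 0.5283
Iter 8: z = -0.5413 + -0.1167i, |z|^2 = 0.3067
Iter 9: z = -0.7496 + -0.1936i, |z|^2 = 0.5994
Iter 10: z = -0.5046 + -0.0297i, |z|^2 = 0.2555
Iter 11: z = -0.7752 + -0.2900i, |z|^2 = 0.6851
Did not escape in 12 iterations → in set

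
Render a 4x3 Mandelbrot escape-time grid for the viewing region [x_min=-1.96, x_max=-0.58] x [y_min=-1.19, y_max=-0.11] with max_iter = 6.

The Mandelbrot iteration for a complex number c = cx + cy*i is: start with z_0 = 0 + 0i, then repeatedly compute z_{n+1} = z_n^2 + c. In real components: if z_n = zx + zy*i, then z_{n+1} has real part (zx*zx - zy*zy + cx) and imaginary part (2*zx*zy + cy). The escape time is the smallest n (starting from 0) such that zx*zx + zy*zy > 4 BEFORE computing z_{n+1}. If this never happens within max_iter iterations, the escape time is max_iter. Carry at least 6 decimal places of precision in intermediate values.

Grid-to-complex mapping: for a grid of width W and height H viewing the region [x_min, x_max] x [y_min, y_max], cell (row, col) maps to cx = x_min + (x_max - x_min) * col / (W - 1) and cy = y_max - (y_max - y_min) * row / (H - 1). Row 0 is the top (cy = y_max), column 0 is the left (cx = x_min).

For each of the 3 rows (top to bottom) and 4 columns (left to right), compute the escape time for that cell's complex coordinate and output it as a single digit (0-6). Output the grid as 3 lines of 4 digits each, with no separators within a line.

(row=0, col=0): c = -1.9600 + -0.1100i → escape time 4
(row=0, col=1): c = -1.5000 + -0.1100i → escape time 6
(row=0, col=2): c = -1.0400 + -0.1100i → escape time 6
(row=0, col=3): c = -0.5800 + -0.1100i → escape time 6
(row=1, col=0): c = -1.9600 + -0.6500i → escape time 1
(row=1, col=1): c = -1.5000 + -0.6500i → escape time 3
(row=1, col=2): c = -1.0400 + -0.6500i → escape time 4
(row=1, col=3): c = -0.5800 + -0.6500i → escape time 6
(row=2, col=0): c = -1.9600 + -1.1900i → escape time 1
(row=2, col=1): c = -1.5000 + -1.1900i → escape time 2
(row=2, col=2): c = -1.0400 + -1.1900i → escape time 3
(row=2, col=3): c = -0.5800 + -1.1900i → escape time 3

Answer: 4666
1346
1233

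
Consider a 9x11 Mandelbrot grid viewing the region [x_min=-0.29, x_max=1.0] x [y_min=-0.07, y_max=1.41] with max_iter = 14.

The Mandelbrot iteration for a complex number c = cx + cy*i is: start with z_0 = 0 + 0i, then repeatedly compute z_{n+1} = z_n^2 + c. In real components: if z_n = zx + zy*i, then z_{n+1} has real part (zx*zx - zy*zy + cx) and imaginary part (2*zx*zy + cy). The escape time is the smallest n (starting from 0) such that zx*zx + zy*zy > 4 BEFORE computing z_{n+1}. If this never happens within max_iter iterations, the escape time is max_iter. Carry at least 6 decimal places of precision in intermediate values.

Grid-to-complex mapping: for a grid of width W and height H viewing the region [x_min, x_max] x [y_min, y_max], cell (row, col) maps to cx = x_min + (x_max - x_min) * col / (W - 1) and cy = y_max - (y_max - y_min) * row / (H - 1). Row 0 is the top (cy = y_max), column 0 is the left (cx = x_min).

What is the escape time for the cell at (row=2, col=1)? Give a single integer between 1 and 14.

z_0 = 0 + 0i, c = -0.1287 + 1.1140i
Iter 1: z = -0.1287 + 1.1140i, |z|^2 = 1.2576
Iter 2: z = -1.3532 + 0.8271i, |z|^2 = 2.5152
Iter 3: z = 1.0181 + -1.1245i, |z|^2 = 2.3012
Iter 4: z = -0.3567 + -1.1759i, |z|^2 = 1.5099
Iter 5: z = -1.3842 + 1.9529i, |z|^2 = 5.7298
Escaped at iteration 5

Answer: 5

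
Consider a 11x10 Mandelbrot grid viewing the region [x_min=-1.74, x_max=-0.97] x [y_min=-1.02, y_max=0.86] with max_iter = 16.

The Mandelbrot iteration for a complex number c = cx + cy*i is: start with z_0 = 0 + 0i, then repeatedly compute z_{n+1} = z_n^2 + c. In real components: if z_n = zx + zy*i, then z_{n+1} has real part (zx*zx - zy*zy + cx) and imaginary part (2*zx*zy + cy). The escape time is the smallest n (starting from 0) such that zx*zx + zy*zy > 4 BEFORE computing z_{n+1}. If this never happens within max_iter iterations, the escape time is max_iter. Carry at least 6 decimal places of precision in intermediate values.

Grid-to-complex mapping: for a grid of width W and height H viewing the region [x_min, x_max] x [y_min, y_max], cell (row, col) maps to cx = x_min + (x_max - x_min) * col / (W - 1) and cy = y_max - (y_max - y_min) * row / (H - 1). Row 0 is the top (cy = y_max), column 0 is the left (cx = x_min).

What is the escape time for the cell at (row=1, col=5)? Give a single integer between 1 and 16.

z_0 = 0 + 0i, c = -1.3550 + 0.6511i
Iter 1: z = -1.3550 + 0.6511i, |z|^2 = 2.2600
Iter 2: z = 0.0571 + -1.1134i, |z|^2 = 1.2429
Iter 3: z = -2.5914 + 0.5240i, |z|^2 = 6.9899
Escaped at iteration 3

Answer: 3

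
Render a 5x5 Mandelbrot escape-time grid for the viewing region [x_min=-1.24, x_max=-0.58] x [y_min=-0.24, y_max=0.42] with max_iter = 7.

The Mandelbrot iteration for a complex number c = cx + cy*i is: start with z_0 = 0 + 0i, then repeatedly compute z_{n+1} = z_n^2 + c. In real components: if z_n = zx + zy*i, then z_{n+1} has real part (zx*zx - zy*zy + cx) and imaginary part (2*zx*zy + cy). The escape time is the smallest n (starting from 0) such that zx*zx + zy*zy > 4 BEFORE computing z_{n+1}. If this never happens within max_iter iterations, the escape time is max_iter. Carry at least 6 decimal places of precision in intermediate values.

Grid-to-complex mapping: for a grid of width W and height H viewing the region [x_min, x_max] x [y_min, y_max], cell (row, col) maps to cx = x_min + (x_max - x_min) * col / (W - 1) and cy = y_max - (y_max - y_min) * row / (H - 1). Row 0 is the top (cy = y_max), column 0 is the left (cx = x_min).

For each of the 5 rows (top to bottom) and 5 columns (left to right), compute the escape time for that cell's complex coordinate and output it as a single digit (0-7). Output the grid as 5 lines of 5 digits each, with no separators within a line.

Answer: 76677
77777
77777
77777
77777

Derivation:
(row=0, col=0): c = -1.2400 + 0.4200i → escape time 7
(row=0, col=1): c = -1.0750 + 0.4200i → escape time 6
(row=0, col=2): c = -0.9100 + 0.4200i → escape time 6
(row=0, col=3): c = -0.7450 + 0.4200i → escape time 7
(row=0, col=4): c = -0.5800 + 0.4200i → escape time 7
(row=1, col=0): c = -1.2400 + 0.2550i → escape time 7
(row=1, col=1): c = -1.0750 + 0.2550i → escape time 7
(row=1, col=2): c = -0.9100 + 0.2550i → escape time 7
(row=1, col=3): c = -0.7450 + 0.2550i → escape time 7
(row=1, col=4): c = -0.5800 + 0.2550i → escape time 7
(row=2, col=0): c = -1.2400 + 0.0900i → escape time 7
(row=2, col=1): c = -1.0750 + 0.0900i → escape time 7
(row=2, col=2): c = -0.9100 + 0.0900i → escape time 7
(row=2, col=3): c = -0.7450 + 0.0900i → escape time 7
(row=2, col=4): c = -0.5800 + 0.0900i → escape time 7
(row=3, col=0): c = -1.2400 + -0.0750i → escape time 7
(row=3, col=1): c = -1.0750 + -0.0750i → escape time 7
(row=3, col=2): c = -0.9100 + -0.0750i → escape time 7
(row=3, col=3): c = -0.7450 + -0.0750i → escape time 7
(row=3, col=4): c = -0.5800 + -0.0750i → escape time 7
(row=4, col=0): c = -1.2400 + -0.2400i → escape time 7
(row=4, col=1): c = -1.0750 + -0.2400i → escape time 7
(row=4, col=2): c = -0.9100 + -0.2400i → escape time 7
(row=4, col=3): c = -0.7450 + -0.2400i → escape time 7
(row=4, col=4): c = -0.5800 + -0.2400i → escape time 7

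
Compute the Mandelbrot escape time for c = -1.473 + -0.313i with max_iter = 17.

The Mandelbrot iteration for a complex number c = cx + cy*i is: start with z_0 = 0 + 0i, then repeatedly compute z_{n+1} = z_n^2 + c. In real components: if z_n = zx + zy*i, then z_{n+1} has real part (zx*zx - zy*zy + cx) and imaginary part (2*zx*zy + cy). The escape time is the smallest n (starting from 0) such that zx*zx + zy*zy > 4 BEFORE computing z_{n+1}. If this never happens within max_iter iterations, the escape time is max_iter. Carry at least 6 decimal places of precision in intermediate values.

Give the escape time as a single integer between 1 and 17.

Answer: 5

Derivation:
z_0 = 0 + 0i, c = -1.4730 + -0.3130i
Iter 1: z = -1.4730 + -0.3130i, |z|^2 = 2.2677
Iter 2: z = 0.5988 + 0.6091i, |z|^2 = 0.7295
Iter 3: z = -1.4855 + 0.4164i, |z|^2 = 2.3801
Iter 4: z = 0.5603 + -1.5501i, |z|^2 = 2.7168
Iter 5: z = -3.5620 + -2.0500i, |z|^2 = 16.8904
Escaped at iteration 5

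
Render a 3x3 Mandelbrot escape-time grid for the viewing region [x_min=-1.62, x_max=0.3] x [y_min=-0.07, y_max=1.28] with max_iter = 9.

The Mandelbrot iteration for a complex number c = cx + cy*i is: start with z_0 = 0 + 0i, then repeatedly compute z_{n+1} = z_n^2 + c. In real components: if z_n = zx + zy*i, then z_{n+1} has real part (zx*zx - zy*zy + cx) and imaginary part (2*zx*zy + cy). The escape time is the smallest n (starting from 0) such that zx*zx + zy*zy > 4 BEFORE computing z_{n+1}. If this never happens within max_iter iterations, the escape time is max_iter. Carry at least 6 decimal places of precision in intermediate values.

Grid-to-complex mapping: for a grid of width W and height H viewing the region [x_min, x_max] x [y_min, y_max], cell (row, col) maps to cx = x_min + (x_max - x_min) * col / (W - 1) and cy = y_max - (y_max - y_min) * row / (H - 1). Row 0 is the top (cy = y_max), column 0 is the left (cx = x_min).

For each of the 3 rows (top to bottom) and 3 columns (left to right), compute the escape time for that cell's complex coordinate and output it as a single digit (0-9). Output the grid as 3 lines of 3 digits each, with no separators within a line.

Answer: 132
379
699

Derivation:
(row=0, col=0): c = -1.6200 + 1.2800i → escape time 1
(row=0, col=1): c = -0.6600 + 1.2800i → escape time 3
(row=0, col=2): c = 0.3000 + 1.2800i → escape time 2
(row=1, col=0): c = -1.6200 + 0.6050i → escape time 3
(row=1, col=1): c = -0.6600 + 0.6050i → escape time 7
(row=1, col=2): c = 0.3000 + 0.6050i → escape time 9
(row=2, col=0): c = -1.6200 + -0.0700i → escape time 6
(row=2, col=1): c = -0.6600 + -0.0700i → escape time 9
(row=2, col=2): c = 0.3000 + -0.0700i → escape time 9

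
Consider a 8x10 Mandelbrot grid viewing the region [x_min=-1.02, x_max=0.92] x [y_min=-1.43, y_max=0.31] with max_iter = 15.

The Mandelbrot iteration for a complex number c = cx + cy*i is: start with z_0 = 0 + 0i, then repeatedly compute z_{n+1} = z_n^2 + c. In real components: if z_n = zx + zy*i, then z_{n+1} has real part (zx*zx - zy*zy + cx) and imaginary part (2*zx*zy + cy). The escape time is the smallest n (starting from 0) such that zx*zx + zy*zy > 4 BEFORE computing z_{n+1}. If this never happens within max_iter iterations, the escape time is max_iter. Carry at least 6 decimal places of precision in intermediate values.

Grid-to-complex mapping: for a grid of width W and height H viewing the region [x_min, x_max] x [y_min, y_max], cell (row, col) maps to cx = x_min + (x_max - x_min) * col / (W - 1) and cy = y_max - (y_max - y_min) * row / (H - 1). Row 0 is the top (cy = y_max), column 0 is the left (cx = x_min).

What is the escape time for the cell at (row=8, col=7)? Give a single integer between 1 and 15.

Answer: 2

Derivation:
z_0 = 0 + 0i, c = 0.9200 + -1.2367i
Iter 1: z = 0.9200 + -1.2367i, |z|^2 = 2.3757
Iter 2: z = 0.2371 + -3.5121i, |z|^2 = 12.3913
Escaped at iteration 2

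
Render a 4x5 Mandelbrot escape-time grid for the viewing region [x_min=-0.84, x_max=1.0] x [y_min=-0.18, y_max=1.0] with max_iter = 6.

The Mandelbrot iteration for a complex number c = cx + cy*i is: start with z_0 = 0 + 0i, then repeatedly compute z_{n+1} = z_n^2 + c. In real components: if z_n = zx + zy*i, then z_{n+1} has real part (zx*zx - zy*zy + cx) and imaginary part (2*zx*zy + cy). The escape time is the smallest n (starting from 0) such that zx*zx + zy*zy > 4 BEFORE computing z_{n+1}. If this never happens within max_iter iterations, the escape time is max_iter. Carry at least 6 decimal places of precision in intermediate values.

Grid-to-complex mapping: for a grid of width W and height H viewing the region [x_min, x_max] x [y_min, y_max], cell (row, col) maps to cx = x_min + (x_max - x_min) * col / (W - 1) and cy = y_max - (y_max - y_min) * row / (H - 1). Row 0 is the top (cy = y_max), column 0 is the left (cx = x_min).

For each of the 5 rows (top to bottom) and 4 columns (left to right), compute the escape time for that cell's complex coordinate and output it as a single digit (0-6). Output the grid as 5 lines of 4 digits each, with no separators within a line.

(row=0, col=0): c = -0.8400 + 1.0000i → escape time 3
(row=0, col=1): c = -0.2267 + 1.0000i → escape time 6
(row=0, col=2): c = 0.3867 + 1.0000i → escape time 3
(row=0, col=3): c = 1.0000 + 1.0000i → escape time 2
(row=1, col=0): c = -0.8400 + 0.7050i → escape time 4
(row=1, col=1): c = -0.2267 + 0.7050i → escape time 6
(row=1, col=2): c = 0.3867 + 0.7050i → escape time 6
(row=1, col=3): c = 1.0000 + 0.7050i → escape time 2
(row=2, col=0): c = -0.8400 + 0.4100i → escape time 6
(row=2, col=1): c = -0.2267 + 0.4100i → escape time 6
(row=2, col=2): c = 0.3867 + 0.4100i → escape time 6
(row=2, col=3): c = 1.0000 + 0.4100i → escape time 2
(row=3, col=0): c = -0.8400 + 0.1150i → escape time 6
(row=3, col=1): c = -0.2267 + 0.1150i → escape time 6
(row=3, col=2): c = 0.3867 + 0.1150i → escape time 6
(row=3, col=3): c = 1.0000 + 0.1150i → escape time 2
(row=4, col=0): c = -0.8400 + -0.1800i → escape time 6
(row=4, col=1): c = -0.2267 + -0.1800i → escape time 6
(row=4, col=2): c = 0.3867 + -0.1800i → escape time 6
(row=4, col=3): c = 1.0000 + -0.1800i → escape time 2

Answer: 3632
4662
6662
6662
6662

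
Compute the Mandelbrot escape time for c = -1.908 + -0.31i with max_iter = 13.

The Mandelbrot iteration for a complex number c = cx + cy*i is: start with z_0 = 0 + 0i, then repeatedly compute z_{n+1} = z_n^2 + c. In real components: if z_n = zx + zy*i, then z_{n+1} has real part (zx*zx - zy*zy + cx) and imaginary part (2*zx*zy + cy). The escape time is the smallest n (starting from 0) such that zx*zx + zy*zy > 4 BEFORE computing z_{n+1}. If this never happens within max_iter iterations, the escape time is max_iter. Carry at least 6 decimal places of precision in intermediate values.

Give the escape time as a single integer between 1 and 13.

z_0 = 0 + 0i, c = -1.9080 + -0.3100i
Iter 1: z = -1.9080 + -0.3100i, |z|^2 = 3.7366
Iter 2: z = 1.6364 + 0.8730i, |z|^2 = 3.4397
Iter 3: z = 0.0076 + 2.5470i, |z|^2 = 6.4871
Escaped at iteration 3

Answer: 3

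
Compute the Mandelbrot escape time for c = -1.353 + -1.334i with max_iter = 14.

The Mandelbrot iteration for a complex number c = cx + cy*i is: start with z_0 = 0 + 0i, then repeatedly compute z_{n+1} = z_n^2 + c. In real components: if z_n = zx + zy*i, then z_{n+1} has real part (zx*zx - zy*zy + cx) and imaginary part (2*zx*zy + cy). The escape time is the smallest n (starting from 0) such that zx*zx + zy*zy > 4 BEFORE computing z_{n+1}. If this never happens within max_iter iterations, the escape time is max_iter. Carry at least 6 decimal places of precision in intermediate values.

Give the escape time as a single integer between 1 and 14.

Answer: 2

Derivation:
z_0 = 0 + 0i, c = -1.3530 + -1.3340i
Iter 1: z = -1.3530 + -1.3340i, |z|^2 = 3.6102
Iter 2: z = -1.3019 + 2.2758i, |z|^2 = 6.8743
Escaped at iteration 2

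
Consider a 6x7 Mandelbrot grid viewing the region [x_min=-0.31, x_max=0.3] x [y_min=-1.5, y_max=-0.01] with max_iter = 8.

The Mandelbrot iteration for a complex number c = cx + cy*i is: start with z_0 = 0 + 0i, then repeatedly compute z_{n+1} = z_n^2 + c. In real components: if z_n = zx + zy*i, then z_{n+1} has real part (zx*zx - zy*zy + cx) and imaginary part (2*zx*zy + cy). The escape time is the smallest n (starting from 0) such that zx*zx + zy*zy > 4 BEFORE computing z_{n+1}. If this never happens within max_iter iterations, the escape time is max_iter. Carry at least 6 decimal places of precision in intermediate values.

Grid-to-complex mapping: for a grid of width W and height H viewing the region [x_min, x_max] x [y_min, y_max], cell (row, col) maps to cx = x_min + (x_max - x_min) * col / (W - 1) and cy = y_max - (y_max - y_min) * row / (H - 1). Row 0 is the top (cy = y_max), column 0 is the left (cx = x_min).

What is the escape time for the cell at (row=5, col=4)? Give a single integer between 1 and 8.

z_0 = 0 + 0i, c = 0.1780 + -1.2517i
Iter 1: z = 0.1780 + -1.2517i, |z|^2 = 1.5984
Iter 2: z = -1.3570 + -1.6973i, |z|^2 = 4.7221
Escaped at iteration 2

Answer: 2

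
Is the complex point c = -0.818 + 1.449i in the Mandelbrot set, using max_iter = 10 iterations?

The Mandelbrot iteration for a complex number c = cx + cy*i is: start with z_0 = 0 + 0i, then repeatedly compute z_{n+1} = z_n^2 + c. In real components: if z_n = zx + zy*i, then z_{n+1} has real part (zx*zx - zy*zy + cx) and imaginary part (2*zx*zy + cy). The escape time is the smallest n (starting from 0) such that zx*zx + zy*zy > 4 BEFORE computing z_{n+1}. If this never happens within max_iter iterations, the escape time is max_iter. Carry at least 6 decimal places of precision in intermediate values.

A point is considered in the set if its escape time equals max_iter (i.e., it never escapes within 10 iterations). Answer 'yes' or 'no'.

Answer: no

Derivation:
z_0 = 0 + 0i, c = -0.8180 + 1.4490i
Iter 1: z = -0.8180 + 1.4490i, |z|^2 = 2.7687
Iter 2: z = -2.2485 + -0.9216i, |z|^2 = 5.9049
Escaped at iteration 2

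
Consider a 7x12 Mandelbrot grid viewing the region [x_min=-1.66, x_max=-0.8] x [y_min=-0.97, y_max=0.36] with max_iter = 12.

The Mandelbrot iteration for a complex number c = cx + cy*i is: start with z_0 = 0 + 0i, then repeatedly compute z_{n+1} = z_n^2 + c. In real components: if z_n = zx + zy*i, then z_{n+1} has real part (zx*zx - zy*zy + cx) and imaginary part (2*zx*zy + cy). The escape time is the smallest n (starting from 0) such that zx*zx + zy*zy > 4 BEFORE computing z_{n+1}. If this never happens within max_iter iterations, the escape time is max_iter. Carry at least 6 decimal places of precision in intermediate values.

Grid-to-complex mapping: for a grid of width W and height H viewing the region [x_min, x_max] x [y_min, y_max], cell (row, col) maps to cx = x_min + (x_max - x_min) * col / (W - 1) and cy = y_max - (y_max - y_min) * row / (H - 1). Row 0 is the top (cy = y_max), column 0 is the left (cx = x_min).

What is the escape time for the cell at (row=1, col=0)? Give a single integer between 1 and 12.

Answer: 4

Derivation:
z_0 = 0 + 0i, c = -1.6600 + 0.2391i
Iter 1: z = -1.6600 + 0.2391i, |z|^2 = 2.8128
Iter 2: z = 1.0384 + -0.5547i, |z|^2 = 1.3860
Iter 3: z = -0.8893 + -0.9129i, |z|^2 = 1.6244
Iter 4: z = -1.7025 + 1.8629i, |z|^2 = 6.3690
Escaped at iteration 4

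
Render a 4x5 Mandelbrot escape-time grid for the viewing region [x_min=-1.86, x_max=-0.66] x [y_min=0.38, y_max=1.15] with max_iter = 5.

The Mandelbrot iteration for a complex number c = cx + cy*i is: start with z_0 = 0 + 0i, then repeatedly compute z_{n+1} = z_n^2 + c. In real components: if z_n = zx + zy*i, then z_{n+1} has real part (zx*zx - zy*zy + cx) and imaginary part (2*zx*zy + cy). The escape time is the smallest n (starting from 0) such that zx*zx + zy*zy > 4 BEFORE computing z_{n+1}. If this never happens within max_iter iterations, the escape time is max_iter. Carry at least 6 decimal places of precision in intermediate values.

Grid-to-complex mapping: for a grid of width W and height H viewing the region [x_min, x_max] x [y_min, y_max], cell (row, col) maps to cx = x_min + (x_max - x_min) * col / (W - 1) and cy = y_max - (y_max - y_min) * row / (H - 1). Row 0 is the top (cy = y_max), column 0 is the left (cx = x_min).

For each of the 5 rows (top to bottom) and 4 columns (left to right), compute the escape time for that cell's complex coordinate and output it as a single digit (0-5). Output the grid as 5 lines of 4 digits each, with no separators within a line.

Answer: 1233
1334
1334
2355
3455

Derivation:
(row=0, col=0): c = -1.8600 + 1.1500i → escape time 1
(row=0, col=1): c = -1.4600 + 1.1500i → escape time 2
(row=0, col=2): c = -1.0600 + 1.1500i → escape time 3
(row=0, col=3): c = -0.6600 + 1.1500i → escape time 3
(row=1, col=0): c = -1.8600 + 0.9575i → escape time 1
(row=1, col=1): c = -1.4600 + 0.9575i → escape time 3
(row=1, col=2): c = -1.0600 + 0.9575i → escape time 3
(row=1, col=3): c = -0.6600 + 0.9575i → escape time 4
(row=2, col=0): c = -1.8600 + 0.7650i → escape time 1
(row=2, col=1): c = -1.4600 + 0.7650i → escape time 3
(row=2, col=2): c = -1.0600 + 0.7650i → escape time 3
(row=2, col=3): c = -0.6600 + 0.7650i → escape time 4
(row=3, col=0): c = -1.8600 + 0.5725i → escape time 2
(row=3, col=1): c = -1.4600 + 0.5725i → escape time 3
(row=3, col=2): c = -1.0600 + 0.5725i → escape time 5
(row=3, col=3): c = -0.6600 + 0.5725i → escape time 5
(row=4, col=0): c = -1.8600 + 0.3800i → escape time 3
(row=4, col=1): c = -1.4600 + 0.3800i → escape time 4
(row=4, col=2): c = -1.0600 + 0.3800i → escape time 5
(row=4, col=3): c = -0.6600 + 0.3800i → escape time 5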